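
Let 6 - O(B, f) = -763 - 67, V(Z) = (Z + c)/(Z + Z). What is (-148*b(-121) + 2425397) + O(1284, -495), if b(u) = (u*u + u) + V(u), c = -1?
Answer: 33541005/121 ≈ 2.7720e+5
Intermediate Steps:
V(Z) = (-1 + Z)/(2*Z) (V(Z) = (Z - 1)/(Z + Z) = (-1 + Z)/((2*Z)) = (-1 + Z)*(1/(2*Z)) = (-1 + Z)/(2*Z))
O(B, f) = 836 (O(B, f) = 6 - (-763 - 67) = 6 - 1*(-830) = 6 + 830 = 836)
b(u) = u + u**2 + (-1 + u)/(2*u) (b(u) = (u*u + u) + (-1 + u)/(2*u) = (u**2 + u) + (-1 + u)/(2*u) = (u + u**2) + (-1 + u)/(2*u) = u + u**2 + (-1 + u)/(2*u))
(-148*b(-121) + 2425397) + O(1284, -495) = (-148*(1/2 - 121 + (-121)**2 - 1/2/(-121)) + 2425397) + 836 = (-148*(1/2 - 121 + 14641 - 1/2*(-1/121)) + 2425397) + 836 = (-148*(1/2 - 121 + 14641 + 1/242) + 2425397) + 836 = (-148*1756981/121 + 2425397) + 836 = (-260033188/121 + 2425397) + 836 = 33439849/121 + 836 = 33541005/121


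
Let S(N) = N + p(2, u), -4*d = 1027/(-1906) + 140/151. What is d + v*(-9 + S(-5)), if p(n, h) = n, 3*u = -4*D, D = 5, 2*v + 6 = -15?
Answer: 144942461/1151224 ≈ 125.90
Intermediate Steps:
v = -21/2 (v = -3 + (1/2)*(-15) = -3 - 15/2 = -21/2 ≈ -10.500)
u = -20/3 (u = (-4*5)/3 = (1/3)*(-20) = -20/3 ≈ -6.6667)
d = -111763/1151224 (d = -(1027/(-1906) + 140/151)/4 = -(1027*(-1/1906) + 140*(1/151))/4 = -(-1027/1906 + 140/151)/4 = -1/4*111763/287806 = -111763/1151224 ≈ -0.097082)
S(N) = 2 + N (S(N) = N + 2 = 2 + N)
d + v*(-9 + S(-5)) = -111763/1151224 - 21*(-9 + (2 - 5))/2 = -111763/1151224 - 21*(-9 - 3)/2 = -111763/1151224 - 21/2*(-12) = -111763/1151224 + 126 = 144942461/1151224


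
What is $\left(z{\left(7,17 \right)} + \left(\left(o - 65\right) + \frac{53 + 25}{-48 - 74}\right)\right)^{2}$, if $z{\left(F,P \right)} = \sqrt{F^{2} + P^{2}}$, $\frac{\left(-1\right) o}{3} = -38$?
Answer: $\frac{9960198}{3721} + \frac{76700 \sqrt{2}}{61} \approx 4455.0$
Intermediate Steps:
$o = 114$ ($o = \left(-3\right) \left(-38\right) = 114$)
$\left(z{\left(7,17 \right)} + \left(\left(o - 65\right) + \frac{53 + 25}{-48 - 74}\right)\right)^{2} = \left(\sqrt{7^{2} + 17^{2}} + \left(\left(114 - 65\right) + \frac{53 + 25}{-48 - 74}\right)\right)^{2} = \left(\sqrt{49 + 289} + \left(49 + \frac{78}{-122}\right)\right)^{2} = \left(\sqrt{338} + \left(49 + 78 \left(- \frac{1}{122}\right)\right)\right)^{2} = \left(13 \sqrt{2} + \left(49 - \frac{39}{61}\right)\right)^{2} = \left(13 \sqrt{2} + \frac{2950}{61}\right)^{2} = \left(\frac{2950}{61} + 13 \sqrt{2}\right)^{2}$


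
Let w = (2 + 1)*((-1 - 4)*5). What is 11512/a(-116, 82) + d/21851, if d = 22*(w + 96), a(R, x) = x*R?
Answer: -30894271/25980839 ≈ -1.1891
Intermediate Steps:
w = -75 (w = 3*(-5*5) = 3*(-25) = -75)
a(R, x) = R*x
d = 462 (d = 22*(-75 + 96) = 22*21 = 462)
11512/a(-116, 82) + d/21851 = 11512/((-116*82)) + 462/21851 = 11512/(-9512) + 462*(1/21851) = 11512*(-1/9512) + 462/21851 = -1439/1189 + 462/21851 = -30894271/25980839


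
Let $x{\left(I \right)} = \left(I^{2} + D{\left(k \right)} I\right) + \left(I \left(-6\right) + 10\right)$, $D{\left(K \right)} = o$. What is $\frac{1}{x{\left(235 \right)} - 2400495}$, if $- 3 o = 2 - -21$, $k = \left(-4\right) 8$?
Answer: $- \frac{3}{7045415} \approx -4.2581 \cdot 10^{-7}$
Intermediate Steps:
$k = -32$
$o = - \frac{23}{3}$ ($o = - \frac{2 - -21}{3} = - \frac{2 + 21}{3} = \left(- \frac{1}{3}\right) 23 = - \frac{23}{3} \approx -7.6667$)
$D{\left(K \right)} = - \frac{23}{3}$
$x{\left(I \right)} = 10 + I^{2} - \frac{41 I}{3}$ ($x{\left(I \right)} = \left(I^{2} - \frac{23 I}{3}\right) + \left(I \left(-6\right) + 10\right) = \left(I^{2} - \frac{23 I}{3}\right) - \left(-10 + 6 I\right) = 10 + I^{2} - \frac{41 I}{3}$)
$\frac{1}{x{\left(235 \right)} - 2400495} = \frac{1}{\left(10 + 235^{2} - \frac{9635}{3}\right) - 2400495} = \frac{1}{\left(10 + 55225 - \frac{9635}{3}\right) - 2400495} = \frac{1}{\frac{156070}{3} - 2400495} = \frac{1}{- \frac{7045415}{3}} = - \frac{3}{7045415}$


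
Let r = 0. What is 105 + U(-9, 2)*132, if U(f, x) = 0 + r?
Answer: 105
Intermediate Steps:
U(f, x) = 0 (U(f, x) = 0 + 0 = 0)
105 + U(-9, 2)*132 = 105 + 0*132 = 105 + 0 = 105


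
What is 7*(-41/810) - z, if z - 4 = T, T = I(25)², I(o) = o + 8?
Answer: -885617/810 ≈ -1093.4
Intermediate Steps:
I(o) = 8 + o
T = 1089 (T = (8 + 25)² = 33² = 1089)
z = 1093 (z = 4 + 1089 = 1093)
7*(-41/810) - z = 7*(-41/810) - 1*1093 = 7*(-41*1/810) - 1093 = 7*(-41/810) - 1093 = -287/810 - 1093 = -885617/810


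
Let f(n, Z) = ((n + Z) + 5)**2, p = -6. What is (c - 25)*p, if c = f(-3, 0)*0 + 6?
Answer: 114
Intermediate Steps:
f(n, Z) = (5 + Z + n)**2 (f(n, Z) = ((Z + n) + 5)**2 = (5 + Z + n)**2)
c = 6 (c = (5 + 0 - 3)**2*0 + 6 = 2**2*0 + 6 = 4*0 + 6 = 0 + 6 = 6)
(c - 25)*p = (6 - 25)*(-6) = -19*(-6) = 114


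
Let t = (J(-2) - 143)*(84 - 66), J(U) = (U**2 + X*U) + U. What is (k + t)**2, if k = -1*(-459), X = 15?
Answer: 6859161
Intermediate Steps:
J(U) = U**2 + 16*U (J(U) = (U**2 + 15*U) + U = U**2 + 16*U)
t = -3078 (t = (-2*(16 - 2) - 143)*(84 - 66) = (-2*14 - 143)*18 = (-28 - 143)*18 = -171*18 = -3078)
k = 459
(k + t)**2 = (459 - 3078)**2 = (-2619)**2 = 6859161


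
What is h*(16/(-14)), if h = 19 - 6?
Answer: -104/7 ≈ -14.857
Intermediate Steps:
h = 13
h*(16/(-14)) = 13*(16/(-14)) = 13*(16*(-1/14)) = 13*(-8/7) = -104/7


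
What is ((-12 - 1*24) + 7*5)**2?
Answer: 1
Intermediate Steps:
((-12 - 1*24) + 7*5)**2 = ((-12 - 24) + 35)**2 = (-36 + 35)**2 = (-1)**2 = 1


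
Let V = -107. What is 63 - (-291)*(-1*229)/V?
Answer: 73380/107 ≈ 685.79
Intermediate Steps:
63 - (-291)*(-1*229)/V = 63 - (-291)*-1*229/(-107) = 63 - (-291)*(-229*(-1/107)) = 63 - (-291)*229/107 = 63 - 291*(-229/107) = 63 + 66639/107 = 73380/107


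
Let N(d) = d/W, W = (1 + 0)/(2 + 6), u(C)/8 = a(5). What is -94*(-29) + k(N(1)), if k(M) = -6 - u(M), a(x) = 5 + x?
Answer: 2640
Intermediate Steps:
u(C) = 80 (u(C) = 8*(5 + 5) = 8*10 = 80)
W = 1/8 ≈ 0.12500
N(d) = 8*d (N(d) = d/(1/8) = d*8 = 8*d)
k(M) = -86 (k(M) = -6 - 1*80 = -6 - 80 = -86)
-94*(-29) + k(N(1)) = -94*(-29) - 86 = 2726 - 86 = 2640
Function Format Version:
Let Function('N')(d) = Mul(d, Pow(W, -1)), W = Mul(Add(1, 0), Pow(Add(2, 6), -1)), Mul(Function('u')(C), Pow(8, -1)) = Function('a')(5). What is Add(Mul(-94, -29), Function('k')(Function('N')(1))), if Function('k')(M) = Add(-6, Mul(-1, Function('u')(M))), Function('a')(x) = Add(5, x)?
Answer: 2640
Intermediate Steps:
Function('u')(C) = 80 (Function('u')(C) = Mul(8, Add(5, 5)) = Mul(8, 10) = 80)
W = Rational(1, 8) (W = Mul(1, Pow(8, -1)) = Mul(1, Rational(1, 8)) = Rational(1, 8) ≈ 0.12500)
Function('N')(d) = Mul(8, d) (Function('N')(d) = Mul(d, Pow(Rational(1, 8), -1)) = Mul(d, 8) = Mul(8, d))
Function('k')(M) = -86 (Function('k')(M) = Add(-6, Mul(-1, 80)) = Add(-6, -80) = -86)
Add(Mul(-94, -29), Function('k')(Function('N')(1))) = Add(Mul(-94, -29), -86) = Add(2726, -86) = 2640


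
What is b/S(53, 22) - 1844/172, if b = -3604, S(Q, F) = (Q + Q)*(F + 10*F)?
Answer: -56512/5203 ≈ -10.861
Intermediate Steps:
S(Q, F) = 22*F*Q (S(Q, F) = (2*Q)*(11*F) = 22*F*Q)
b/S(53, 22) - 1844/172 = -3604/(22*22*53) - 1844/172 = -3604/25652 - 1844*1/172 = -3604*1/25652 - 461/43 = -17/121 - 461/43 = -56512/5203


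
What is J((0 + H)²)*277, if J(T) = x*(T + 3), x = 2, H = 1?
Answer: 2216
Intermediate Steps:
J(T) = 6 + 2*T (J(T) = 2*(T + 3) = 2*(3 + T) = 6 + 2*T)
J((0 + H)²)*277 = (6 + 2*(0 + 1)²)*277 = (6 + 2*1²)*277 = (6 + 2*1)*277 = (6 + 2)*277 = 8*277 = 2216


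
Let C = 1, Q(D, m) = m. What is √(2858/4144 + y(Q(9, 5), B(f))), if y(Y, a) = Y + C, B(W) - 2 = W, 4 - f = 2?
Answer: √7179998/1036 ≈ 2.5864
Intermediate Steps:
f = 2 (f = 4 - 1*2 = 4 - 2 = 2)
B(W) = 2 + W
y(Y, a) = 1 + Y (y(Y, a) = Y + 1 = 1 + Y)
√(2858/4144 + y(Q(9, 5), B(f))) = √(2858/4144 + (1 + 5)) = √(2858*(1/4144) + 6) = √(1429/2072 + 6) = √(13861/2072) = √7179998/1036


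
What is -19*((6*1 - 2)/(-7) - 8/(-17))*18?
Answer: 4104/119 ≈ 34.487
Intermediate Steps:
-19*((6*1 - 2)/(-7) - 8/(-17))*18 = -19*((6 - 2)*(-⅐) - 8*(-1/17))*18 = -19*(4*(-⅐) + 8/17)*18 = -19*(-4/7 + 8/17)*18 = -19*(-12/119)*18 = (228/119)*18 = 4104/119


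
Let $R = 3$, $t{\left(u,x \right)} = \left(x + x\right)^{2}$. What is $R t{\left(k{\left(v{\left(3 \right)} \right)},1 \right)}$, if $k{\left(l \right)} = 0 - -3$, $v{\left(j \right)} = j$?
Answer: $12$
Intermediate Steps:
$k{\left(l \right)} = 3$ ($k{\left(l \right)} = 0 + 3 = 3$)
$t{\left(u,x \right)} = 4 x^{2}$ ($t{\left(u,x \right)} = \left(2 x\right)^{2} = 4 x^{2}$)
$R t{\left(k{\left(v{\left(3 \right)} \right)},1 \right)} = 3 \cdot 4 \cdot 1^{2} = 3 \cdot 4 \cdot 1 = 3 \cdot 4 = 12$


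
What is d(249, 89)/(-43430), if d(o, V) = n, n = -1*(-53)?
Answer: -53/43430 ≈ -0.0012204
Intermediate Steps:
n = 53
d(o, V) = 53
d(249, 89)/(-43430) = 53/(-43430) = 53*(-1/43430) = -53/43430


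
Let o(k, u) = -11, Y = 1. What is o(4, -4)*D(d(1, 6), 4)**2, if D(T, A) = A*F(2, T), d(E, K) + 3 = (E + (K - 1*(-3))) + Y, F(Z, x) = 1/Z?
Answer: -44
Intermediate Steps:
d(E, K) = 1 + E + K (d(E, K) = -3 + ((E + (K - 1*(-3))) + 1) = -3 + ((E + (K + 3)) + 1) = -3 + ((E + (3 + K)) + 1) = -3 + ((3 + E + K) + 1) = -3 + (4 + E + K) = 1 + E + K)
D(T, A) = A/2
o(4, -4)*D(d(1, 6), 4)**2 = -11*((1/2)*4)**2 = -11*2**2 = -11*4 = -44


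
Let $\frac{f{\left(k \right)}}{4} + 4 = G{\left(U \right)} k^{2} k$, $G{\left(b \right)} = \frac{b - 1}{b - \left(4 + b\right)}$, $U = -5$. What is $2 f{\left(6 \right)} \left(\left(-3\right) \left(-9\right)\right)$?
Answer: $69120$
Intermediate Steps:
$G{\left(b \right)} = \frac{1}{4} - \frac{b}{4}$ ($G{\left(b \right)} = \frac{-1 + b}{-4} = \left(-1 + b\right) \left(- \frac{1}{4}\right) = \frac{1}{4} - \frac{b}{4}$)
$f{\left(k \right)} = -16 + 6 k^{3}$ ($f{\left(k \right)} = -16 + 4 \left(\frac{1}{4} - - \frac{5}{4}\right) k^{2} k = -16 + 4 \left(\frac{1}{4} + \frac{5}{4}\right) k^{2} k = -16 + 4 \frac{3 k^{2}}{2} k = -16 + 4 \frac{3 k^{3}}{2} = -16 + 6 k^{3}$)
$2 f{\left(6 \right)} \left(\left(-3\right) \left(-9\right)\right) = 2 \left(-16 + 6 \cdot 6^{3}\right) \left(\left(-3\right) \left(-9\right)\right) = 2 \left(-16 + 6 \cdot 216\right) 27 = 2 \left(-16 + 1296\right) 27 = 2 \cdot 1280 \cdot 27 = 2560 \cdot 27 = 69120$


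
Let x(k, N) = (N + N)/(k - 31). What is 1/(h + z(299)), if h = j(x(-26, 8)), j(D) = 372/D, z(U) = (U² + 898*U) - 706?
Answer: 4/1423487 ≈ 2.8100e-6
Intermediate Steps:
z(U) = -706 + U² + 898*U
x(k, N) = 2*N/(-31 + k) (x(k, N) = (2*N)/(-31 + k) = 2*N/(-31 + k))
h = -5301/4 (h = 372/((2*8/(-31 - 26))) = 372/((2*8/(-57))) = 372/((2*8*(-1/57))) = 372/(-16/57) = 372*(-57/16) = -5301/4 ≈ -1325.3)
1/(h + z(299)) = 1/(-5301/4 + (-706 + 299² + 898*299)) = 1/(-5301/4 + (-706 + 89401 + 268502)) = 1/(-5301/4 + 357197) = 1/(1423487/4) = 4/1423487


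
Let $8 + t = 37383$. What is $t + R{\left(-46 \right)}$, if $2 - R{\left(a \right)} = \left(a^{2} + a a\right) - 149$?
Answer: $33294$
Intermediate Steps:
$t = 37375$ ($t = -8 + 37383 = 37375$)
$R{\left(a \right)} = 151 - 2 a^{2}$ ($R{\left(a \right)} = 2 - \left(\left(a^{2} + a a\right) - 149\right) = 2 - \left(\left(a^{2} + a^{2}\right) - 149\right) = 2 - \left(2 a^{2} - 149\right) = 2 - \left(-149 + 2 a^{2}\right) = 151 - 2 a^{2}$)
$t + R{\left(-46 \right)} = 37375 + \left(151 - 2 \left(-46\right)^{2}\right) = 37375 + \left(151 - 4232\right) = 37375 - 4081 = 33294$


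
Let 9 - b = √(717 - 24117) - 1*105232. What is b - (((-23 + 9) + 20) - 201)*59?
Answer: 116746 - 30*I*√26 ≈ 1.1675e+5 - 152.97*I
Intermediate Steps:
b = 105241 - 30*I*√26 (b = 9 - (√(717 - 24117) - 1*105232) = 9 - (√(-23400) - 105232) = 9 - (30*I*√26 - 105232) = 9 - (-105232 + 30*I*√26) = 9 + (105232 - 30*I*√26) = 105241 - 30*I*√26 ≈ 1.0524e+5 - 152.97*I)
b - (((-23 + 9) + 20) - 201)*59 = (105241 - 30*I*√26) - (((-23 + 9) + 20) - 201)*59 = (105241 - 30*I*√26) - ((-14 + 20) - 201)*59 = (105241 - 30*I*√26) - (6 - 201)*59 = (105241 - 30*I*√26) - (-195)*59 = (105241 - 30*I*√26) - 1*(-11505) = (105241 - 30*I*√26) + 11505 = 116746 - 30*I*√26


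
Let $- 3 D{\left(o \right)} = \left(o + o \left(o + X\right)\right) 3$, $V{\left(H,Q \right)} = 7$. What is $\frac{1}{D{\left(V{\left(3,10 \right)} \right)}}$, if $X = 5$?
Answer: $- \frac{1}{91} \approx -0.010989$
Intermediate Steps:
$D{\left(o \right)} = - o - o \left(5 + o\right)$ ($D{\left(o \right)} = - \frac{\left(o + o \left(o + 5\right)\right) 3}{3} = - \frac{\left(o + o \left(5 + o\right)\right) 3}{3} = - \frac{3 o + 3 o \left(5 + o\right)}{3} = - o - o \left(5 + o\right)$)
$\frac{1}{D{\left(V{\left(3,10 \right)} \right)}} = \frac{1}{\left(-1\right) 7 \left(6 + 7\right)} = \frac{1}{\left(-1\right) 7 \cdot 13} = \frac{1}{-91} = - \frac{1}{91}$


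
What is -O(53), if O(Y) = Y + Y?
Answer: -106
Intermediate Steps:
O(Y) = 2*Y
-O(53) = -2*53 = -1*106 = -106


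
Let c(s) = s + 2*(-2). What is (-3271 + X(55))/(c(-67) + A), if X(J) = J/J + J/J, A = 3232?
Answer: -3269/3161 ≈ -1.0342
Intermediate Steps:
c(s) = -4 + s (c(s) = s - 4 = -4 + s)
X(J) = 2 (X(J) = 1 + 1 = 2)
(-3271 + X(55))/(c(-67) + A) = (-3271 + 2)/((-4 - 67) + 3232) = -3269/(-71 + 3232) = -3269/3161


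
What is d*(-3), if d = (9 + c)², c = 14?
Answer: -1587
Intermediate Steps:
d = 529 (d = (9 + 14)² = 23² = 529)
d*(-3) = 529*(-3) = -1587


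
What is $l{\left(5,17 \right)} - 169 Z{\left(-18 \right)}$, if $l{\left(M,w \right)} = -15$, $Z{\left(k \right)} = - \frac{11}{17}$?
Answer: $\frac{1604}{17} \approx 94.353$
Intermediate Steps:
$Z{\left(k \right)} = - \frac{11}{17}$ ($Z{\left(k \right)} = \left(-11\right) \frac{1}{17} = - \frac{11}{17}$)
$l{\left(5,17 \right)} - 169 Z{\left(-18 \right)} = -15 - - \frac{1859}{17} = -15 + \frac{1859}{17} = \frac{1604}{17}$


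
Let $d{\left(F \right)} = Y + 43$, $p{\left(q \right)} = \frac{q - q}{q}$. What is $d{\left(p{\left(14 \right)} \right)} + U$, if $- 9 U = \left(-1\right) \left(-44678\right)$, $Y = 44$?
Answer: $- \frac{43895}{9} \approx -4877.2$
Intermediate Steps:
$p{\left(q \right)} = 0$ ($p{\left(q \right)} = \frac{0}{q} = 0$)
$d{\left(F \right)} = 87$ ($d{\left(F \right)} = 44 + 43 = 87$)
$U = - \frac{44678}{9}$ ($U = - \frac{\left(-1\right) \left(-44678\right)}{9} = \left(- \frac{1}{9}\right) 44678 = - \frac{44678}{9} \approx -4964.2$)
$d{\left(p{\left(14 \right)} \right)} + U = 87 - \frac{44678}{9} = - \frac{43895}{9}$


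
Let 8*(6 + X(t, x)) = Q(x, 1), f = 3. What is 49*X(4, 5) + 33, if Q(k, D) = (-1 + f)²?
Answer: -473/2 ≈ -236.50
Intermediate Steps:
Q(k, D) = 4 (Q(k, D) = (-1 + 3)² = 2² = 4)
X(t, x) = -11/2 (X(t, x) = -6 + (⅛)*4 = -6 + ½ = -11/2)
49*X(4, 5) + 33 = 49*(-11/2) + 33 = -539/2 + 33 = -473/2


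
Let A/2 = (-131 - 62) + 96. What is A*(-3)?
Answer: 582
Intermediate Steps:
A = -194 (A = 2*((-131 - 62) + 96) = 2*(-193 + 96) = 2*(-97) = -194)
A*(-3) = -194*(-3) = 582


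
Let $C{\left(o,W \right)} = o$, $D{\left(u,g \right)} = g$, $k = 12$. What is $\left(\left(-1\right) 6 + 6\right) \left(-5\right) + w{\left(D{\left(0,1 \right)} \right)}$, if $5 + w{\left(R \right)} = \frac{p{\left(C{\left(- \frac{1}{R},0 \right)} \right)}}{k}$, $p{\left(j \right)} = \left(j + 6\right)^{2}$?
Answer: $- \frac{35}{12} \approx -2.9167$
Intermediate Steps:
$p{\left(j \right)} = \left(6 + j\right)^{2}$
$w{\left(R \right)} = -5 + \frac{\left(6 - \frac{1}{R}\right)^{2}}{12}$
$\left(\left(-1\right) 6 + 6\right) \left(-5\right) + w{\left(D{\left(0,1 \right)} \right)} = \left(\left(-1\right) 6 + 6\right) \left(-5\right) - \left(3 - \frac{1}{12}\right) = \left(-6 + 6\right) \left(-5\right) - \frac{35}{12} = 0 \left(-5\right) - \frac{35}{12} = 0 - \frac{35}{12} = - \frac{35}{12}$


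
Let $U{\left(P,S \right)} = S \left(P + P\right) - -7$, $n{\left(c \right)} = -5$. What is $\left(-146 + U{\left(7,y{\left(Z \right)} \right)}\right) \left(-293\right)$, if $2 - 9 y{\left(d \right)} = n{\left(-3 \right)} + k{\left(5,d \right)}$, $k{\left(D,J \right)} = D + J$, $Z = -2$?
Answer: $\frac{350135}{9} \approx 38904.0$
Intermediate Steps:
$y{\left(d \right)} = \frac{2}{9} - \frac{d}{9}$ ($y{\left(d \right)} = \frac{2}{9} - \frac{-5 + \left(5 + d\right)}{9} = \frac{2}{9} - \frac{d}{9}$)
$U{\left(P,S \right)} = 7 + 2 P S$ ($U{\left(P,S \right)} = S 2 P + 7 = 2 P S + 7 = 7 + 2 P S$)
$\left(-146 + U{\left(7,y{\left(Z \right)} \right)}\right) \left(-293\right) = \left(-146 + \left(7 + 2 \cdot 7 \left(\frac{2}{9} - - \frac{2}{9}\right)\right)\right) \left(-293\right) = \left(-146 + \left(7 + 2 \cdot 7 \left(\frac{2}{9} + \frac{2}{9}\right)\right)\right) \left(-293\right) = \left(-146 + \left(7 + 2 \cdot 7 \cdot \frac{4}{9}\right)\right) \left(-293\right) = \left(-146 + \left(7 + \frac{56}{9}\right)\right) \left(-293\right) = \left(-146 + \frac{119}{9}\right) \left(-293\right) = \left(- \frac{1195}{9}\right) \left(-293\right) = \frac{350135}{9}$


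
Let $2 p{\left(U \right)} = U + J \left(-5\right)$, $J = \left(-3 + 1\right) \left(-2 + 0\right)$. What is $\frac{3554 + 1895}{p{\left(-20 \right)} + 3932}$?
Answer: $\frac{5449}{3912} \approx 1.3929$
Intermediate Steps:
$J = 4$ ($J = \left(-2\right) \left(-2\right) = 4$)
$p{\left(U \right)} = -10 + \frac{U}{2}$ ($p{\left(U \right)} = \frac{U + 4 \left(-5\right)}{2} = \frac{U - 20}{2} = \frac{-20 + U}{2} = -10 + \frac{U}{2}$)
$\frac{3554 + 1895}{p{\left(-20 \right)} + 3932} = \frac{3554 + 1895}{\left(-10 + \frac{1}{2} \left(-20\right)\right) + 3932} = \frac{5449}{\left(-10 - 10\right) + 3932} = \frac{5449}{-20 + 3932} = \frac{5449}{3912}$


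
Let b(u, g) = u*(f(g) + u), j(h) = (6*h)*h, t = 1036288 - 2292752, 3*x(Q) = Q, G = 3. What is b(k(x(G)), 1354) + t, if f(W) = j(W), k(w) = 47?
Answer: 515740857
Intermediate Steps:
x(Q) = Q/3
t = -1256464
j(h) = 6*h²
f(W) = 6*W²
b(u, g) = u*(u + 6*g²) (b(u, g) = u*(6*g² + u) = u*(u + 6*g²))
b(k(x(G)), 1354) + t = 47*(47 + 6*1354²) - 1256464 = 47*(47 + 6*1833316) - 1256464 = 47*(47 + 10999896) - 1256464 = 47*10999943 - 1256464 = 516997321 - 1256464 = 515740857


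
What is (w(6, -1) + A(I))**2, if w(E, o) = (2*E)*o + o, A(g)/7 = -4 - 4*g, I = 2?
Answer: 9409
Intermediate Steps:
A(g) = -28 - 28*g (A(g) = 7*(-4 - 4*g) = -28 - 28*g)
w(E, o) = o + 2*E*o (w(E, o) = 2*E*o + o = o + 2*E*o)
(w(6, -1) + A(I))**2 = (-(1 + 2*6) + (-28 - 28*2))**2 = (-(1 + 12) + (-28 - 56))**2 = (-1*13 - 84)**2 = (-13 - 84)**2 = (-97)**2 = 9409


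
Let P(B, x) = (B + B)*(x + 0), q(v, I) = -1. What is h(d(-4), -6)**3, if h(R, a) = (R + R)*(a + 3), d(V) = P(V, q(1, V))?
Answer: -110592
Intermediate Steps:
P(B, x) = 2*B*x (P(B, x) = (2*B)*x = 2*B*x)
d(V) = -2*V (d(V) = 2*V*(-1) = -2*V)
h(R, a) = 2*R*(3 + a) (h(R, a) = (2*R)*(3 + a) = 2*R*(3 + a))
h(d(-4), -6)**3 = (2*(-2*(-4))*(3 - 6))**3 = (2*8*(-3))**3 = (-48)**3 = -110592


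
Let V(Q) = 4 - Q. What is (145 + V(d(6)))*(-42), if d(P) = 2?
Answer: -6174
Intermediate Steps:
(145 + V(d(6)))*(-42) = (145 + (4 - 1*2))*(-42) = (145 + (4 - 2))*(-42) = (145 + 2)*(-42) = 147*(-42) = -6174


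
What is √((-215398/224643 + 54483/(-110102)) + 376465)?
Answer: 5*√9212110036814850853126938/24733643586 ≈ 613.57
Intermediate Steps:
√((-215398/224643 + 54483/(-110102)) + 376465) = √((-215398*1/224643 + 54483*(-1/110102)) + 376465) = √((-215398/224643 - 54483/110102) + 376465) = √(-35954975165/24733643586 + 376465) = √(9311315177628325/24733643586) = 5*√9212110036814850853126938/24733643586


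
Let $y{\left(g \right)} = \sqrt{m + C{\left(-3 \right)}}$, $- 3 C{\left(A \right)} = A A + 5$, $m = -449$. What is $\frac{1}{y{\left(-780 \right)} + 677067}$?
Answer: $\frac{2031201}{1375259168828} - \frac{i \sqrt{4083}}{1375259168828} \approx 1.477 \cdot 10^{-6} - 4.6463 \cdot 10^{-11} i$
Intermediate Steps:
$C{\left(A \right)} = - \frac{5}{3} - \frac{A^{2}}{3}$ ($C{\left(A \right)} = - \frac{A A + 5}{3} = - \frac{A^{2} + 5}{3} = - \frac{5 + A^{2}}{3} = - \frac{5}{3} - \frac{A^{2}}{3}$)
$y{\left(g \right)} = \frac{i \sqrt{4083}}{3}$ ($y{\left(g \right)} = \sqrt{-449 - \left(\frac{5}{3} + \frac{\left(-3\right)^{2}}{3}\right)} = \sqrt{-449 - \frac{14}{3}} = \sqrt{- \frac{1361}{3}} = \frac{i \sqrt{4083}}{3}$)
$\frac{1}{y{\left(-780 \right)} + 677067} = \frac{1}{\frac{i \sqrt{4083}}{3} + 677067} = \frac{1}{677067 + \frac{i \sqrt{4083}}{3}}$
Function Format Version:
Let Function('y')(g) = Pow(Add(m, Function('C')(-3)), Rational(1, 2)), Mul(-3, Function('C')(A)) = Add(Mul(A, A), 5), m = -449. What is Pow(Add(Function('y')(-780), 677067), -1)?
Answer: Add(Rational(2031201, 1375259168828), Mul(Rational(-1, 1375259168828), I, Pow(4083, Rational(1, 2)))) ≈ Add(1.4770e-6, Mul(-4.6463e-11, I))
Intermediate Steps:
Function('C')(A) = Add(Rational(-5, 3), Mul(Rational(-1, 3), Pow(A, 2))) (Function('C')(A) = Mul(Rational(-1, 3), Add(Mul(A, A), 5)) = Mul(Rational(-1, 3), Add(Pow(A, 2), 5)) = Mul(Rational(-1, 3), Add(5, Pow(A, 2))) = Add(Rational(-5, 3), Mul(Rational(-1, 3), Pow(A, 2))))
Function('y')(g) = Mul(Rational(1, 3), I, Pow(4083, Rational(1, 2))) (Function('y')(g) = Pow(Add(-449, Add(Rational(-5, 3), Mul(Rational(-1, 3), Pow(-3, 2)))), Rational(1, 2)) = Pow(Add(-449, Add(Rational(-5, 3), Mul(Rational(-1, 3), 9))), Rational(1, 2)) = Pow(Add(-449, Add(Rational(-5, 3), -3)), Rational(1, 2)) = Pow(Add(-449, Rational(-14, 3)), Rational(1, 2)) = Pow(Rational(-1361, 3), Rational(1, 2)) = Mul(Rational(1, 3), I, Pow(4083, Rational(1, 2))))
Pow(Add(Function('y')(-780), 677067), -1) = Pow(Add(Mul(Rational(1, 3), I, Pow(4083, Rational(1, 2))), 677067), -1) = Pow(Add(677067, Mul(Rational(1, 3), I, Pow(4083, Rational(1, 2)))), -1)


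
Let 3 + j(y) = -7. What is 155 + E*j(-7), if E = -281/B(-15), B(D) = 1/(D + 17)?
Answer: 5775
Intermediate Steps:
B(D) = 1/(17 + D)
j(y) = -10 (j(y) = -3 - 7 = -10)
E = -562 (E = -281/(1/(17 - 15)) = -281/(1/2) = -281/½ = -281*2 = -562)
155 + E*j(-7) = 155 - 562*(-10) = 155 + 5620 = 5775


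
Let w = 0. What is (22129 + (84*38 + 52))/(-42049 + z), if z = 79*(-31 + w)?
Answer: -25373/44498 ≈ -0.57021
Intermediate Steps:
z = -2449 (z = 79*(-31 + 0) = 79*(-31) = -2449)
(22129 + (84*38 + 52))/(-42049 + z) = (22129 + (84*38 + 52))/(-42049 - 2449) = (22129 + (3192 + 52))/(-44498) = (22129 + 3244)*(-1/44498) = 25373*(-1/44498) = -25373/44498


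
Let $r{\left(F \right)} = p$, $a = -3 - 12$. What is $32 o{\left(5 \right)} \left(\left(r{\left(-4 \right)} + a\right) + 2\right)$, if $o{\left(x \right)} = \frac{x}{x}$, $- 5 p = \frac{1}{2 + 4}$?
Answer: $- \frac{6256}{15} \approx -417.07$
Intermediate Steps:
$a = -15$ ($a = -3 - 12 = -15$)
$p = - \frac{1}{30}$ ($p = - \frac{1}{5 \left(2 + 4\right)} = - \frac{1}{5 \cdot 6} = \left(- \frac{1}{5}\right) \frac{1}{6} = - \frac{1}{30} \approx -0.033333$)
$r{\left(F \right)} = - \frac{1}{30}$
$o{\left(x \right)} = 1$
$32 o{\left(5 \right)} \left(\left(r{\left(-4 \right)} + a\right) + 2\right) = 32 \cdot 1 \left(\left(- \frac{1}{30} - 15\right) + 2\right) = 32 \left(- \frac{451}{30} + 2\right) = 32 \left(- \frac{391}{30}\right) = - \frac{6256}{15}$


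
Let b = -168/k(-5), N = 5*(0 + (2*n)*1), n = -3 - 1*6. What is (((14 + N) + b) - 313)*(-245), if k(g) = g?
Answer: 87073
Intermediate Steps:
n = -9 (n = -3 - 6 = -9)
N = -90 (N = 5*(0 + (2*(-9))*1) = 5*(0 - 18*1) = 5*(0 - 18) = 5*(-18) = -90)
b = 168/5 (b = -168/(-5) = -168*(-⅕) = 168/5 ≈ 33.600)
(((14 + N) + b) - 313)*(-245) = (((14 - 90) + 168/5) - 313)*(-245) = ((-76 + 168/5) - 313)*(-245) = (-212/5 - 313)*(-245) = -1777/5*(-245) = 87073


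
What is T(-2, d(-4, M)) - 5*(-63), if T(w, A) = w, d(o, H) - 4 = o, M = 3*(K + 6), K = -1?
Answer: 313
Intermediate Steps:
M = 15 (M = 3*(-1 + 6) = 3*5 = 15)
d(o, H) = 4 + o
T(-2, d(-4, M)) - 5*(-63) = -2 - 5*(-63) = -2 + 315 = 313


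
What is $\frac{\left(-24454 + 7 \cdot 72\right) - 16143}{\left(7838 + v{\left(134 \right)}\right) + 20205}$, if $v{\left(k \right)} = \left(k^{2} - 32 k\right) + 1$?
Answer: $- \frac{40093}{41712} \approx -0.96119$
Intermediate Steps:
$v{\left(k \right)} = 1 + k^{2} - 32 k$
$\frac{\left(-24454 + 7 \cdot 72\right) - 16143}{\left(7838 + v{\left(134 \right)}\right) + 20205} = \frac{\left(-24454 + 7 \cdot 72\right) - 16143}{\left(7838 + \left(1 + 134^{2} - 4288\right)\right) + 20205} = \frac{\left(-24454 + 504\right) - 16143}{\left(7838 + \left(1 + 17956 - 4288\right)\right) + 20205} = \frac{-23950 - 16143}{\left(7838 + 13669\right) + 20205} = - \frac{40093}{21507 + 20205} = - \frac{40093}{41712}$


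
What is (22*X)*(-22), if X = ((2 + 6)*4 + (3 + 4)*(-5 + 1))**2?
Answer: -7744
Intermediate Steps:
X = 16 (X = (8*4 + 7*(-4))**2 = (32 - 28)**2 = 4**2 = 16)
(22*X)*(-22) = (22*16)*(-22) = 352*(-22) = -7744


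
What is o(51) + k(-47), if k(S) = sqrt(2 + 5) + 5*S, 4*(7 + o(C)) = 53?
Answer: -915/4 + sqrt(7) ≈ -226.10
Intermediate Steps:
o(C) = 25/4 (o(C) = -7 + (1/4)*53 = -7 + 53/4 = 25/4)
k(S) = sqrt(7) + 5*S
o(51) + k(-47) = 25/4 + (sqrt(7) + 5*(-47)) = 25/4 + (sqrt(7) - 235) = 25/4 + (-235 + sqrt(7)) = -915/4 + sqrt(7)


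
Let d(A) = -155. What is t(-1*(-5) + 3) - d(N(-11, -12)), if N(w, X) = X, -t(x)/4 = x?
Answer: 123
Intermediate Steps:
t(x) = -4*x
t(-1*(-5) + 3) - d(N(-11, -12)) = -4*(-1*(-5) + 3) - 1*(-155) = -4*(5 + 3) + 155 = -4*8 + 155 = -32 + 155 = 123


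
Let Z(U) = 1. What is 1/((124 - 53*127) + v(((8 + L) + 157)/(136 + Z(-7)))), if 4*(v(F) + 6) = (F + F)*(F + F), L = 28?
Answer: -18769/124082148 ≈ -0.00015126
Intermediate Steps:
v(F) = -6 + F**2 (v(F) = -6 + ((F + F)*(F + F))/4 = -6 + ((2*F)*(2*F))/4 = -6 + (4*F**2)/4 = -6 + F**2)
1/((124 - 53*127) + v(((8 + L) + 157)/(136 + Z(-7)))) = 1/((124 - 53*127) + (-6 + (((8 + 28) + 157)/(136 + 1))**2)) = 1/((124 - 6731) + (-6 + ((36 + 157)/137)**2)) = 1/(-6607 + (-6 + (193*(1/137))**2)) = 1/(-6607 + (-6 + (193/137)**2)) = 1/(-6607 + (-6 + 37249/18769)) = 1/(-6607 - 75365/18769) = 1/(-124082148/18769) = -18769/124082148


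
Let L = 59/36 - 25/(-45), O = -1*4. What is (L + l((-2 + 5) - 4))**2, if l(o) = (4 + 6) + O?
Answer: 87025/1296 ≈ 67.149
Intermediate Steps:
O = -4
L = 79/36 (L = 59*(1/36) - 25*(-1/45) = 59/36 + 5/9 = 79/36 ≈ 2.1944)
l(o) = 6 (l(o) = (4 + 6) - 4 = 10 - 4 = 6)
(L + l((-2 + 5) - 4))**2 = (79/36 + 6)**2 = (295/36)**2 = 87025/1296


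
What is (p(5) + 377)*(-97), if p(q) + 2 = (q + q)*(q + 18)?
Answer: -58685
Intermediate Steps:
p(q) = -2 + 2*q*(18 + q) (p(q) = -2 + (q + q)*(q + 18) = -2 + (2*q)*(18 + q) = -2 + 2*q*(18 + q))
(p(5) + 377)*(-97) = ((-2 + 2*5² + 36*5) + 377)*(-97) = ((-2 + 2*25 + 180) + 377)*(-97) = ((-2 + 50 + 180) + 377)*(-97) = (228 + 377)*(-97) = 605*(-97) = -58685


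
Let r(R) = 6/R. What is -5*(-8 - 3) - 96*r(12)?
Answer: 7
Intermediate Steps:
-5*(-8 - 3) - 96*r(12) = -5*(-8 - 3) - 576/12 = -5*(-11) - 576/12 = 55 - 96*½ = 55 - 48 = 7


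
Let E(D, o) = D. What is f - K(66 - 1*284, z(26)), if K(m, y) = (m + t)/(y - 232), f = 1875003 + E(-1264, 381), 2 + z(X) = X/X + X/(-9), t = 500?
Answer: 3977950435/2123 ≈ 1.8737e+6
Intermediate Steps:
z(X) = -1 - X/9 (z(X) = -2 + (X/X + X/(-9)) = -2 + (1 + X*(-⅑)) = -2 + (1 - X/9) = -1 - X/9)
f = 1873739 (f = 1875003 - 1264 = 1873739)
K(m, y) = (500 + m)/(-232 + y) (K(m, y) = (m + 500)/(y - 232) = (500 + m)/(-232 + y))
f - K(66 - 1*284, z(26)) = 1873739 - (500 + (66 - 1*284))/(-232 + (-1 - ⅑*26)) = 1873739 - (500 + (66 - 284))/(-232 + (-1 - 26/9)) = 1873739 - (500 - 218)/(-232 - 35/9) = 1873739 - 282/(-2123/9) = 1873739 - (-9)*282/2123 = 1873739 - 1*(-2538/2123) = 1873739 + 2538/2123 = 3977950435/2123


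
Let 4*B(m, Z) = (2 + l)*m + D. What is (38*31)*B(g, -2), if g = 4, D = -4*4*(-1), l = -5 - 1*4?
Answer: -3534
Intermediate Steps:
l = -9 (l = -5 - 4 = -9)
D = 16 (D = -16*(-1) = 16)
B(m, Z) = 4 - 7*m/4 (B(m, Z) = ((2 - 9)*m + 16)/4 = (-7*m + 16)/4 = (16 - 7*m)/4 = 4 - 7*m/4)
(38*31)*B(g, -2) = (38*31)*(4 - 7/4*4) = 1178*(4 - 7) = 1178*(-3) = -3534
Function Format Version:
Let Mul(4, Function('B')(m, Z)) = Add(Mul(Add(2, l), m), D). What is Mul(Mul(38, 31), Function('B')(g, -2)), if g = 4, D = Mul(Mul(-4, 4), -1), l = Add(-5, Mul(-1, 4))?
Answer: -3534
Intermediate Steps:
l = -9 (l = Add(-5, -4) = -9)
D = 16 (D = Mul(-16, -1) = 16)
Function('B')(m, Z) = Add(4, Mul(Rational(-7, 4), m)) (Function('B')(m, Z) = Mul(Rational(1, 4), Add(Mul(Add(2, -9), m), 16)) = Mul(Rational(1, 4), Add(Mul(-7, m), 16)) = Mul(Rational(1, 4), Add(16, Mul(-7, m))) = Add(4, Mul(Rational(-7, 4), m)))
Mul(Mul(38, 31), Function('B')(g, -2)) = Mul(Mul(38, 31), Add(4, Mul(Rational(-7, 4), 4))) = Mul(1178, Add(4, -7)) = Mul(1178, -3) = -3534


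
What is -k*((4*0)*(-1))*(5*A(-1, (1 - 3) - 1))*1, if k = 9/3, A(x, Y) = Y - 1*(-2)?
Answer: 0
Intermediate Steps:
A(x, Y) = 2 + Y (A(x, Y) = Y + 2 = 2 + Y)
k = 3 (k = 9*(⅓) = 3)
-k*((4*0)*(-1))*(5*A(-1, (1 - 3) - 1))*1 = -3*((4*0)*(-1))*(5*(2 + ((1 - 3) - 1)))*1 = -3*(0*(-1))*(5*(2 + (-2 - 1)))*1 = -3*0*(5*(2 - 3))*1 = -0*(5*(-1))*1 = -0*(-5*1) = -0*(-5) = -1*0 = 0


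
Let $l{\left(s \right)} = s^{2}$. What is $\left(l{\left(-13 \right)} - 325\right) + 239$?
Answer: $83$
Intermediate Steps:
$\left(l{\left(-13 \right)} - 325\right) + 239 = \left(\left(-13\right)^{2} - 325\right) + 239 = \left(169 - 325\right) + 239 = -156 + 239 = 83$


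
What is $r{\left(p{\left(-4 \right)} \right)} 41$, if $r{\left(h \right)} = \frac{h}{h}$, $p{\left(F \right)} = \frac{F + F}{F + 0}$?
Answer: $41$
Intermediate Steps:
$p{\left(F \right)} = 2$ ($p{\left(F \right)} = \frac{2 F}{F} = 2$)
$r{\left(h \right)} = 1$
$r{\left(p{\left(-4 \right)} \right)} 41 = 1 \cdot 41 = 41$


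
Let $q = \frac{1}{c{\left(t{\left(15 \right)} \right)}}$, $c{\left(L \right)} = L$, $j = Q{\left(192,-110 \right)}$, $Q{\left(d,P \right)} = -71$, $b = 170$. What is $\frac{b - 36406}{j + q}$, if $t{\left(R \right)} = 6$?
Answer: $\frac{217416}{425} \approx 511.57$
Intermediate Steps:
$j = -71$
$q = \frac{1}{6} \approx 0.16667$
$\frac{b - 36406}{j + q} = \frac{170 - 36406}{-71 + \frac{1}{6}} = - \frac{36236}{- \frac{425}{6}} = \left(-36236\right) \left(- \frac{6}{425}\right) = \frac{217416}{425}$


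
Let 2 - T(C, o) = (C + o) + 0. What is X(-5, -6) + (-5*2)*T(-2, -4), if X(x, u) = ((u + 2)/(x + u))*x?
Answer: -900/11 ≈ -81.818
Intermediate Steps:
T(C, o) = 2 - C - o (T(C, o) = 2 - ((C + o) + 0) = 2 - (C + o) = 2 + (-C - o) = 2 - C - o)
X(x, u) = x*(2 + u)/(u + x) (X(x, u) = ((2 + u)/(u + x))*x = x*(2 + u)/(u + x))
X(-5, -6) + (-5*2)*T(-2, -4) = -5*(2 - 6)/(-6 - 5) + (-5*2)*(2 - 1*(-2) - 1*(-4)) = -5*(-4)/(-11) - 10*(2 + 2 + 4) = -5*(-1/11)*(-4) - 10*8 = -20/11 - 80 = -900/11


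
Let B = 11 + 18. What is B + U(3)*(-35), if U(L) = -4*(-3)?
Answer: -391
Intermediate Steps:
B = 29
U(L) = 12
B + U(3)*(-35) = 29 + 12*(-35) = 29 - 420 = -391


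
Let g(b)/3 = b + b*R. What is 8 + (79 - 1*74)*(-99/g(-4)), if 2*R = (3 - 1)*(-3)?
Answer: -101/8 ≈ -12.625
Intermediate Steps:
R = -3 (R = ((3 - 1)*(-3))/2 = (2*(-3))/2 = (1/2)*(-6) = -3)
g(b) = -6*b (g(b) = 3*(b + b*(-3)) = 3*(b - 3*b) = 3*(-2*b) = -6*b)
8 + (79 - 1*74)*(-99/g(-4)) = 8 + (79 - 1*74)*(-99/((-6*(-4)))) = 8 + (79 - 74)*(-99/24) = 8 + 5*(-99*1/24) = 8 + 5*(-33/8) = 8 - 165/8 = -101/8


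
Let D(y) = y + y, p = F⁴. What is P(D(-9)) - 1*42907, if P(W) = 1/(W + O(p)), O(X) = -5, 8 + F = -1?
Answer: -986862/23 ≈ -42907.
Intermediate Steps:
F = -9 (F = -8 - 1 = -9)
p = 6561 (p = (-9)⁴ = 6561)
D(y) = 2*y
P(W) = 1/(-5 + W) (P(W) = 1/(W - 5) = 1/(-5 + W))
P(D(-9)) - 1*42907 = 1/(-5 + 2*(-9)) - 1*42907 = 1/(-5 - 18) - 42907 = 1/(-23) - 42907 = -1/23 - 42907 = -986862/23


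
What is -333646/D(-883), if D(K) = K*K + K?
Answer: -166823/389403 ≈ -0.42841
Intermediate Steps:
D(K) = K + K² (D(K) = K² + K = K + K²)
-333646/D(-883) = -333646*(-1/(883*(1 - 883))) = -333646/((-883*(-882))) = -333646/778806 = -333646*1/778806 = -166823/389403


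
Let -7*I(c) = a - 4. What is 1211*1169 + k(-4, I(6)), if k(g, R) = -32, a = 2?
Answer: 1415627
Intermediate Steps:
I(c) = 2/7 (I(c) = -(2 - 4)/7 = -⅐*(-2) = 2/7)
1211*1169 + k(-4, I(6)) = 1211*1169 - 32 = 1415659 - 32 = 1415627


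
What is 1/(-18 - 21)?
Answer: -1/39 ≈ -0.025641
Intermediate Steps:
1/(-18 - 21) = 1/(-39) = -1/39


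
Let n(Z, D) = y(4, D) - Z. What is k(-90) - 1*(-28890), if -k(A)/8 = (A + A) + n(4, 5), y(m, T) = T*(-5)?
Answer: 30562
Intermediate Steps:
y(m, T) = -5*T
n(Z, D) = -Z - 5*D (n(Z, D) = -5*D - Z = -Z - 5*D)
k(A) = 232 - 16*A (k(A) = -8*((A + A) + (-1*4 - 5*5)) = -8*(2*A + (-4 - 25)) = -8*(2*A - 29) = -8*(-29 + 2*A) = 232 - 16*A)
k(-90) - 1*(-28890) = (232 - 16*(-90)) - 1*(-28890) = (232 + 1440) + 28890 = 1672 + 28890 = 30562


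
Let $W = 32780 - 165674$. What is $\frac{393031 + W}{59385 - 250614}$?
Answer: $- \frac{260137}{191229} \approx -1.3603$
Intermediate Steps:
$W = -132894$ ($W = 32780 - 165674 = -132894$)
$\frac{393031 + W}{59385 - 250614} = \frac{393031 - 132894}{59385 - 250614} = \frac{260137}{59385 - 250614} = \frac{260137}{-191229} = 260137 \left(- \frac{1}{191229}\right) = - \frac{260137}{191229}$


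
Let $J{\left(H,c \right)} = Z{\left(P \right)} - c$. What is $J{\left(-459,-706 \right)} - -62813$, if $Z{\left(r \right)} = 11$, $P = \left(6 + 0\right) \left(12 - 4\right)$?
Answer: $63530$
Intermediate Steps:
$P = 48$ ($P = 6 \cdot 8 = 48$)
$J{\left(H,c \right)} = 11 - c$
$J{\left(-459,-706 \right)} - -62813 = \left(11 - -706\right) - -62813 = \left(11 + 706\right) + 62813 = 717 + 62813 = 63530$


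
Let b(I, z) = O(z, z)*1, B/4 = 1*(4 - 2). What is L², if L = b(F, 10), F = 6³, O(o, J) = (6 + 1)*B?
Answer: 3136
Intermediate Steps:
B = 8 (B = 4*(1*(4 - 2)) = 4*(1*2) = 4*2 = 8)
O(o, J) = 56 (O(o, J) = (6 + 1)*8 = 7*8 = 56)
F = 216
b(I, z) = 56 (b(I, z) = 56*1 = 56)
L = 56
L² = 56² = 3136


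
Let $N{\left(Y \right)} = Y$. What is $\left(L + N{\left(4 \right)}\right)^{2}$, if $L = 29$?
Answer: $1089$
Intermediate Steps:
$\left(L + N{\left(4 \right)}\right)^{2} = \left(29 + 4\right)^{2} = 33^{2} = 1089$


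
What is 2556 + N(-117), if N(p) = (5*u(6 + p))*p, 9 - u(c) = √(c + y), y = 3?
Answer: -2709 + 3510*I*√3 ≈ -2709.0 + 6079.5*I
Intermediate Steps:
u(c) = 9 - √(3 + c) (u(c) = 9 - √(c + 3) = 9 - √(3 + c))
N(p) = p*(45 - 5*√(9 + p)) (N(p) = (5*(9 - √(3 + (6 + p))))*p = (5*(9 - √(9 + p)))*p = (45 - 5*√(9 + p))*p = p*(45 - 5*√(9 + p)))
2556 + N(-117) = 2556 + 5*(-117)*(9 - √(9 - 117)) = 2556 + 5*(-117)*(9 - √(-108)) = 2556 + 5*(-117)*(9 - 6*I*√3) = 2556 + (-5265 + 3510*I*√3) = -2709 + 3510*I*√3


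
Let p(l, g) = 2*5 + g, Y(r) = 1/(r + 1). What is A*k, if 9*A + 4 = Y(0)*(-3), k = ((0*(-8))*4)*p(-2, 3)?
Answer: 0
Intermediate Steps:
Y(r) = 1/(1 + r)
p(l, g) = 10 + g
k = 0 (k = ((0*(-8))*4)*(10 + 3) = (0*4)*13 = 0*13 = 0)
A = -7/9 (A = -4/9 + (-3/(1 + 0))/9 = -4/9 + (-3/1)/9 = -4/9 + (1*(-3))/9 = -4/9 + (⅑)*(-3) = -4/9 - ⅓ = -7/9 ≈ -0.77778)
A*k = -7/9*0 = 0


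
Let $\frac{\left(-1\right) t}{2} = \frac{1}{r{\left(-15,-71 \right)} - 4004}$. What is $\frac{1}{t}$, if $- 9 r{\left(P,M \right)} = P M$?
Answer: $\frac{12367}{6} \approx 2061.2$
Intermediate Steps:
$r{\left(P,M \right)} = - \frac{M P}{9}$ ($r{\left(P,M \right)} = - \frac{P M}{9} = - \frac{M P}{9}$)
$t = \frac{6}{12367}$ ($t = - \frac{2}{\left(- \frac{1}{9}\right) \left(-71\right) \left(-15\right) - 4004} = - \frac{2}{- \frac{355}{3} - 4004} = - \frac{2}{- \frac{12367}{3}} = \left(-2\right) \left(- \frac{3}{12367}\right) = \frac{6}{12367} \approx 0.00048516$)
$\frac{1}{t} = \frac{1}{\frac{6}{12367}} = \frac{12367}{6}$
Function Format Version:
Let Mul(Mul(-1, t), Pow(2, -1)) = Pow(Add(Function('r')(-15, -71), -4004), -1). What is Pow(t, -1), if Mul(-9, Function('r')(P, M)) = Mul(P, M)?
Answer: Rational(12367, 6) ≈ 2061.2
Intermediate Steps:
Function('r')(P, M) = Mul(Rational(-1, 9), M, P) (Function('r')(P, M) = Mul(Rational(-1, 9), Mul(P, M)) = Mul(Rational(-1, 9), Mul(M, P)) = Mul(Rational(-1, 9), M, P))
t = Rational(6, 12367) (t = Mul(-2, Pow(Add(Mul(Rational(-1, 9), -71, -15), -4004), -1)) = Mul(-2, Pow(Add(Rational(-355, 3), -4004), -1)) = Mul(-2, Pow(Rational(-12367, 3), -1)) = Mul(-2, Rational(-3, 12367)) = Rational(6, 12367) ≈ 0.00048516)
Pow(t, -1) = Pow(Rational(6, 12367), -1) = Rational(12367, 6)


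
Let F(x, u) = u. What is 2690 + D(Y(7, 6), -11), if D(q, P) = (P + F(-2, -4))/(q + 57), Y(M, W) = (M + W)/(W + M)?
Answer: 156005/58 ≈ 2689.7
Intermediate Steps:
Y(M, W) = 1 (Y(M, W) = (M + W)/(M + W) = 1)
D(q, P) = (-4 + P)/(57 + q) (D(q, P) = (P - 4)/(q + 57) = (-4 + P)/(57 + q))
2690 + D(Y(7, 6), -11) = 2690 + (-4 - 11)/(57 + 1) = 2690 - 15/58 = 156005/58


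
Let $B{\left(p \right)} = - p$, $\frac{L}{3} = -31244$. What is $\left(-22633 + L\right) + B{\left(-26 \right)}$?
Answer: $-116339$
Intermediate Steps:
$L = -93732$ ($L = 3 \left(-31244\right) = -93732$)
$\left(-22633 + L\right) + B{\left(-26 \right)} = \left(-22633 - 93732\right) - -26 = -116365 + 26 = -116339$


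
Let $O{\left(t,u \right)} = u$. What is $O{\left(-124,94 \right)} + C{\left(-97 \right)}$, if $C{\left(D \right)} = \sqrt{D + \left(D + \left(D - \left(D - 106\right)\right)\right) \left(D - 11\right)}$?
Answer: $94 + i \sqrt{1069} \approx 94.0 + 32.696 i$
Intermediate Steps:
$C{\left(D \right)} = \sqrt{D + \left(-11 + D\right) \left(106 + D\right)}$ ($C{\left(D \right)} = \sqrt{D + \left(D + \left(D - \left(-106 + D\right)\right)\right) \left(-11 + D\right)} = \sqrt{D + \left(D + 106\right) \left(-11 + D\right)} = \sqrt{D + \left(106 + D\right) \left(-11 + D\right)} = \sqrt{D + \left(-11 + D\right) \left(106 + D\right)}$)
$O{\left(-124,94 \right)} + C{\left(-97 \right)} = 94 + \sqrt{-1166 + \left(-97\right)^{2} + 96 \left(-97\right)} = 94 + \sqrt{-1166 + 9409 - 9312} = 94 + \sqrt{-1069} = 94 + i \sqrt{1069}$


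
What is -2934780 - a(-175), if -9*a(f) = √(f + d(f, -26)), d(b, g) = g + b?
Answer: -2934780 + 2*I*√94/9 ≈ -2.9348e+6 + 2.1545*I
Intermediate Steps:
d(b, g) = b + g
a(f) = -√(-26 + 2*f)/9 (a(f) = -√(f + (f - 26))/9 = -√(f + (-26 + f))/9 = -√(-26 + 2*f)/9)
-2934780 - a(-175) = -2934780 - (-1)*√(-26 + 2*(-175))/9 = -2934780 - (-1)*√(-26 - 350)/9 = -2934780 - (-1)*√(-376)/9 = -2934780 - (-1)*2*I*√94/9 = -2934780 - (-2)*I*√94/9 = -2934780 + 2*I*√94/9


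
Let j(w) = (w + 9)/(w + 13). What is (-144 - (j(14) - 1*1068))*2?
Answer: 49850/27 ≈ 1846.3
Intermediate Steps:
j(w) = (9 + w)/(13 + w)
(-144 - (j(14) - 1*1068))*2 = (-144 - ((9 + 14)/(13 + 14) - 1*1068))*2 = (-144 - (23/27 - 1068))*2 = (-144 - 1*(-28813/27))*2 = (-144 + 28813/27)*2 = (24925/27)*2 = 49850/27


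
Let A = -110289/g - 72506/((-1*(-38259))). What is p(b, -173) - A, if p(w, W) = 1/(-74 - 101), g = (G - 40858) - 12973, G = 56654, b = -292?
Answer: 258044156806/6300300825 ≈ 40.957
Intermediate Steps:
g = 2823 (g = (56654 - 40858) - 12973 = 15796 - 12973 = 2823)
p(w, W) = -1/175 (p(w, W) = 1/(-175) = -1/175)
A = -1474743763/36001719 (A = -110289/2823 - 72506/((-1*(-38259))) = -110289*1/2823 - 72506/38259 = -36763/941 - 72506*1/38259 = -36763/941 - 72506/38259 = -1474743763/36001719 ≈ -40.963)
p(b, -173) - A = -1/175 - 1*(-1474743763/36001719) = -1/175 + 1474743763/36001719 = 258044156806/6300300825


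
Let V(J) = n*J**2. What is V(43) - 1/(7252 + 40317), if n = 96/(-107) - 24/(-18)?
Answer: 12313711019/15269649 ≈ 806.42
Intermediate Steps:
n = 140/321 (n = 96*(-1/107) - 24*(-1/18) = -96/107 + 4/3 = 140/321 ≈ 0.43614)
V(J) = 140*J**2/321
V(43) - 1/(7252 + 40317) = (140/321)*43**2 - 1/(7252 + 40317) = (140/321)*1849 - 1/47569 = 258860/321 - 1*1/47569 = 258860/321 - 1/47569 = 12313711019/15269649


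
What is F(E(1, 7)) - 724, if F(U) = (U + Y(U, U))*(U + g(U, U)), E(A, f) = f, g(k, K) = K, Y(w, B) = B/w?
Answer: -612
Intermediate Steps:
F(U) = 2*U*(1 + U) (F(U) = (U + U/U)*(U + U) = (U + 1)*(2*U) = (1 + U)*(2*U) = 2*U*(1 + U))
F(E(1, 7)) - 724 = 2*7*(1 + 7) - 724 = 2*7*8 - 724 = 112 - 724 = -612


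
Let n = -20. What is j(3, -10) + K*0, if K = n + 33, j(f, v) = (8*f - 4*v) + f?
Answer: 67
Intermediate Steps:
j(f, v) = -4*v + 9*f (j(f, v) = (-4*v + 8*f) + f = -4*v + 9*f)
K = 13 (K = -20 + 33 = 13)
j(3, -10) + K*0 = (-4*(-10) + 9*3) + 13*0 = (40 + 27) + 0 = 67 + 0 = 67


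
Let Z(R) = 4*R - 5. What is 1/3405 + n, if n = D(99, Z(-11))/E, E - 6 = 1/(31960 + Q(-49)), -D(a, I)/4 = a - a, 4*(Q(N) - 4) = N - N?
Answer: 1/3405 ≈ 0.00029369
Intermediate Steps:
Q(N) = 4 (Q(N) = 4 + (N - N)/4 = 4 + (¼)*0 = 4 + 0 = 4)
Z(R) = -5 + 4*R
D(a, I) = 0 (D(a, I) = -4*(a - a) = -4*0 = 0)
E = 191785/31964 (E = 6 + 1/(31960 + 4) = 6 + 1/31964 = 191785/31964 ≈ 6.0000)
n = 0 (n = 0/(191785/31964) = 0*(31964/191785) = 0)
1/3405 + n = 1/3405 + 0 = 1/3405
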